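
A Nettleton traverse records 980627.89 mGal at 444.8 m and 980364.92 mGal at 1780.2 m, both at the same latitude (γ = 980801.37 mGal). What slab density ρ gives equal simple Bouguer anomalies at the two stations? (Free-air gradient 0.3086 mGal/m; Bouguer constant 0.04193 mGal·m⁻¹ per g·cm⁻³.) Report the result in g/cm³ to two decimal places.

Δg_obs = 980364.92 − 980627.89 = -262.97 mGal over Δh = 1780.2 − 444.8 = 1335.4 m
Equal Bouguer anomalies ⇒ Δg_obs + (0.3086 − 0.04193ρ)·Δh = 0
0.3086 − 0.04193ρ = −Δg_obs/Δh = 0.19692
ρ = (0.3086 − 0.19692) / 0.04193 = 2.66 g/cm³

2.66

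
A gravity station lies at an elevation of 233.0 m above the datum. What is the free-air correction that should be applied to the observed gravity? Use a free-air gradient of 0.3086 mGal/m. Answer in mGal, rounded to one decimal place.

Free-air correction = 0.3086 × 233.0 = 71.9 mGal

71.9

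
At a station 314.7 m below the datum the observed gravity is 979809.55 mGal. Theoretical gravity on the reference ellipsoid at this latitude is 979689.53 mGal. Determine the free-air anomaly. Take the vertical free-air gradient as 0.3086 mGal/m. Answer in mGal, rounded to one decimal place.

22.9

Free-air correction = 0.3086 × -314.7 = -97.12 mGal
Free-air anomaly = 979809.55 − 979689.53 + (-97.12) = 22.90 mGal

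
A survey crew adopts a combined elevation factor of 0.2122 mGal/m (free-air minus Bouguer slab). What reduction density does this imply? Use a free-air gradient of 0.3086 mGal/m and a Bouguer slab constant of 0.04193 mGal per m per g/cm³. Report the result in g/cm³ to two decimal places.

0.2122 = 0.3086 − 0.04193 × ρ
ρ = (0.3086 − 0.2122) / 0.04193 = 2.30 g/cm³

2.30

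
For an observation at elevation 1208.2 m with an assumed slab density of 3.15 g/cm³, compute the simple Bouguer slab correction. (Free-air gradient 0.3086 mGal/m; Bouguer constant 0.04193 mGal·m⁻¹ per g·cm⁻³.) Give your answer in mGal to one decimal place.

159.6

Bouguer slab correction = 0.04193 × 3.15 × 1208.2 = 159.6 mGal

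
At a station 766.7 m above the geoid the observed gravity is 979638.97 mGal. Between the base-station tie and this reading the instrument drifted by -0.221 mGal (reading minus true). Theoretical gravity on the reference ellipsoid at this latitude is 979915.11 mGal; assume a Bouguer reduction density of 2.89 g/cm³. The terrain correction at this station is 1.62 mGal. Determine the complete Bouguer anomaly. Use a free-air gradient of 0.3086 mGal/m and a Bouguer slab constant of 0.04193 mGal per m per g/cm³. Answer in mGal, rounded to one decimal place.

Drift-corrected reading = 979638.97 − (-0.221) = 979639.191 mGal
Free-air correction = 0.3086 × 766.7 = 236.60 mGal
Free-air anomaly = 979639.191 − 979915.11 + (236.60) = -39.319 mGal
Bouguer slab correction = 0.04193 × 2.89 × 766.7 = 92.91 mGal
Simple Bouguer anomaly = -39.319 − (92.91) = -132.229 mGal
Complete Bouguer anomaly = -132.229 + 1.62 = -130.609 mGal

-130.6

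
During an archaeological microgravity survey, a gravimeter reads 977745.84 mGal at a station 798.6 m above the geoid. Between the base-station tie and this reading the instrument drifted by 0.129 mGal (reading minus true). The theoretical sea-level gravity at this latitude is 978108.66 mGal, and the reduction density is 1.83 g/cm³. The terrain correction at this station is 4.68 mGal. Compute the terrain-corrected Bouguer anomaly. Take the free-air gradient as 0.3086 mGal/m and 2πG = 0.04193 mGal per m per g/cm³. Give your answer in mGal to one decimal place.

Drift-corrected reading = 977745.84 − (0.129) = 977745.711 mGal
Free-air correction = 0.3086 × 798.6 = 246.45 mGal
Free-air anomaly = 977745.711 − 978108.66 + (246.45) = -116.499 mGal
Bouguer slab correction = 0.04193 × 1.83 × 798.6 = 61.28 mGal
Simple Bouguer anomaly = -116.499 − (61.28) = -177.779 mGal
Complete Bouguer anomaly = -177.779 + 4.68 = -173.099 mGal

-173.1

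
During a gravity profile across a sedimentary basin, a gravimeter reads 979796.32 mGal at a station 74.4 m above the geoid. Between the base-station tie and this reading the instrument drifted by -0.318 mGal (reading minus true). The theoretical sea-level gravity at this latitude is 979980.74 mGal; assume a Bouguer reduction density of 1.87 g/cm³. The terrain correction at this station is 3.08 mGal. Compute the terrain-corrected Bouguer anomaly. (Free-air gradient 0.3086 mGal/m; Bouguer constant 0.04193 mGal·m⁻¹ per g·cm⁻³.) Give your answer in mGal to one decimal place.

Drift-corrected reading = 979796.32 − (-0.318) = 979796.638 mGal
Free-air correction = 0.3086 × 74.4 = 22.96 mGal
Free-air anomaly = 979796.638 − 979980.74 + (22.96) = -161.142 mGal
Bouguer slab correction = 0.04193 × 1.87 × 74.4 = 5.83 mGal
Simple Bouguer anomaly = -161.142 − (5.83) = -166.972 mGal
Complete Bouguer anomaly = -166.972 + 3.08 = -163.892 mGal

-163.9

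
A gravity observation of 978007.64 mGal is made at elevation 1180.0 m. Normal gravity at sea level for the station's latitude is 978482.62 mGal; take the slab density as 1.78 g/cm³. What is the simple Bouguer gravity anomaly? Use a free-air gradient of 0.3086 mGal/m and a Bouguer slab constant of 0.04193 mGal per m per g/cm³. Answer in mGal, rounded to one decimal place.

-198.9

Free-air correction = 0.3086 × 1180.0 = 364.15 mGal
Free-air anomaly = 978007.64 − 978482.62 + (364.15) = -110.83 mGal
Bouguer slab correction = 0.04193 × 1.78 × 1180.0 = 88.07 mGal
Simple Bouguer anomaly = -110.83 − (88.07) = -198.90 mGal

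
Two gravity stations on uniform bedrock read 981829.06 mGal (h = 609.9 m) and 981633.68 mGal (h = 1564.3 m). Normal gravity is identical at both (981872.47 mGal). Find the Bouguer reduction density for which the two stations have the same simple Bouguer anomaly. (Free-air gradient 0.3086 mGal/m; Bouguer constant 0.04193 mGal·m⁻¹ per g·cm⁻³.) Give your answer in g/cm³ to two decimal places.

Δg_obs = 981633.68 − 981829.06 = -195.38 mGal over Δh = 1564.3 − 609.9 = 954.4 m
Equal Bouguer anomalies ⇒ Δg_obs + (0.3086 − 0.04193ρ)·Δh = 0
0.3086 − 0.04193ρ = −Δg_obs/Δh = 0.20472
ρ = (0.3086 − 0.20472) / 0.04193 = 2.48 g/cm³

2.48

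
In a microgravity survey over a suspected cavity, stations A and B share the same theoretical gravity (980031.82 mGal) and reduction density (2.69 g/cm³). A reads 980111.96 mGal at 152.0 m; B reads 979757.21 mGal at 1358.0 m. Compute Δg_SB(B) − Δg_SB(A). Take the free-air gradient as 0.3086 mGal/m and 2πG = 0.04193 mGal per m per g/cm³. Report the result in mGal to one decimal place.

-118.6

Δg_SB(A) = 980111.96 − 980031.82 + 0.3086×152.0 − 0.04193×2.69×152.0 = 109.90 mGal
Δg_SB(B) = 979757.21 − 980031.82 + 0.3086×1358.0 − 0.04193×2.69×1358.0 = -8.70 mGal
Difference = -8.70 − (109.90) = -118.60 mGal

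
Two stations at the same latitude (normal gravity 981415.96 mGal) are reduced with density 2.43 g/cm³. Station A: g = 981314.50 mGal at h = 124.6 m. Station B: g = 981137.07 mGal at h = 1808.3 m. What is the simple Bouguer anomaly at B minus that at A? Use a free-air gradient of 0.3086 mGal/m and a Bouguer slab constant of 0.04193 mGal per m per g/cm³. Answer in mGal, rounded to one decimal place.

Δg_SB(A) = 981314.50 − 981415.96 + 0.3086×124.6 − 0.04193×2.43×124.6 = -75.70 mGal
Δg_SB(B) = 981137.07 − 981415.96 + 0.3086×1808.3 − 0.04193×2.43×1808.3 = 94.90 mGal
Difference = 94.90 − (-75.70) = 170.60 mGal

170.6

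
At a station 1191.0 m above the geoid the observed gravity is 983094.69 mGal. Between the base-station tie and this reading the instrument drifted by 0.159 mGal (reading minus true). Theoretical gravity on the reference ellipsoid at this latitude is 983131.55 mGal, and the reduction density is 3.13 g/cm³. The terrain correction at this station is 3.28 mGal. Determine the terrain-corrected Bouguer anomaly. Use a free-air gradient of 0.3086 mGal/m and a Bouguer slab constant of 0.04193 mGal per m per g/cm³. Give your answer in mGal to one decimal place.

Drift-corrected reading = 983094.69 − (0.159) = 983094.531 mGal
Free-air correction = 0.3086 × 1191.0 = 367.54 mGal
Free-air anomaly = 983094.531 − 983131.55 + (367.54) = 330.521 mGal
Bouguer slab correction = 0.04193 × 3.13 × 1191.0 = 156.31 mGal
Simple Bouguer anomaly = 330.521 − (156.31) = 174.211 mGal
Complete Bouguer anomaly = 174.211 + 3.28 = 177.491 mGal

177.5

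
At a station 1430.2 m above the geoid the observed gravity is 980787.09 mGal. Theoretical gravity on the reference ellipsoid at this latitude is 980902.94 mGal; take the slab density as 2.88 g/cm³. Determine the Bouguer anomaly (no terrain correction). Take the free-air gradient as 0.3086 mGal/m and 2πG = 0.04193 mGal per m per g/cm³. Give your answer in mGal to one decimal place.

Free-air correction = 0.3086 × 1430.2 = 441.36 mGal
Free-air anomaly = 980787.09 − 980902.94 + (441.36) = 325.51 mGal
Bouguer slab correction = 0.04193 × 2.88 × 1430.2 = 172.71 mGal
Simple Bouguer anomaly = 325.51 − (172.71) = 152.80 mGal

152.8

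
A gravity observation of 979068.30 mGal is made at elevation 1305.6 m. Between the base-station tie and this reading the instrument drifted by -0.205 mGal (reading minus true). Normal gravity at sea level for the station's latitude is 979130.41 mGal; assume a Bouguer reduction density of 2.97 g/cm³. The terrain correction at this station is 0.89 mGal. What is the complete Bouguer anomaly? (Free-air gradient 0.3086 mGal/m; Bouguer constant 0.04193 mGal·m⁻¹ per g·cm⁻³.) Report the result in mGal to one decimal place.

179.3

Drift-corrected reading = 979068.30 − (-0.205) = 979068.505 mGal
Free-air correction = 0.3086 × 1305.6 = 402.91 mGal
Free-air anomaly = 979068.505 − 979130.41 + (402.91) = 341.005 mGal
Bouguer slab correction = 0.04193 × 2.97 × 1305.6 = 162.59 mGal
Simple Bouguer anomaly = 341.005 − (162.59) = 178.415 mGal
Complete Bouguer anomaly = 178.415 + 0.89 = 179.305 mGal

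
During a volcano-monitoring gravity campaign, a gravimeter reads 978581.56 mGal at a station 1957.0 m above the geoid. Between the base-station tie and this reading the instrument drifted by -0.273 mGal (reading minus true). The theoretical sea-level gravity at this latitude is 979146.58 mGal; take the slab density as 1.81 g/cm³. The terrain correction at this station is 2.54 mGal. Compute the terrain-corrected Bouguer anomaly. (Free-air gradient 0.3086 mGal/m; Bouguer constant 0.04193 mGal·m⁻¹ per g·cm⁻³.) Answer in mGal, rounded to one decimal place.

-106.8

Drift-corrected reading = 978581.56 − (-0.273) = 978581.833 mGal
Free-air correction = 0.3086 × 1957.0 = 603.93 mGal
Free-air anomaly = 978581.833 − 979146.58 + (603.93) = 39.183 mGal
Bouguer slab correction = 0.04193 × 1.81 × 1957.0 = 148.52 mGal
Simple Bouguer anomaly = 39.183 − (148.52) = -109.337 mGal
Complete Bouguer anomaly = -109.337 + 2.54 = -106.797 mGal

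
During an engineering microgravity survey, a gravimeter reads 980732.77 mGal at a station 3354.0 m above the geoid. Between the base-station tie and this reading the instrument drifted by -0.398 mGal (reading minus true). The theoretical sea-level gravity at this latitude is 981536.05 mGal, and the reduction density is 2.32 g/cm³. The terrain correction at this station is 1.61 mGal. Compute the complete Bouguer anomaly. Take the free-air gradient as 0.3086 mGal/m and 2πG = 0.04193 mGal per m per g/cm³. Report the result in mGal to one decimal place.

-92.5

Drift-corrected reading = 980732.77 − (-0.398) = 980733.168 mGal
Free-air correction = 0.3086 × 3354.0 = 1035.04 mGal
Free-air anomaly = 980733.168 − 981536.05 + (1035.04) = 232.158 mGal
Bouguer slab correction = 0.04193 × 2.32 × 3354.0 = 326.27 mGal
Simple Bouguer anomaly = 232.158 − (326.27) = -94.112 mGal
Complete Bouguer anomaly = -94.112 + 1.61 = -92.502 mGal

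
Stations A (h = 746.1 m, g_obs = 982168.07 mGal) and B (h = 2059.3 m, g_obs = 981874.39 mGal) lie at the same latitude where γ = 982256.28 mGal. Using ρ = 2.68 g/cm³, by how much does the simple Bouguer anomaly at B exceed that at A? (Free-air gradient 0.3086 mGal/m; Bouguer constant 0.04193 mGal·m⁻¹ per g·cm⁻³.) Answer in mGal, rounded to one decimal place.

Δg_SB(A) = 982168.07 − 982256.28 + 0.3086×746.1 − 0.04193×2.68×746.1 = 58.20 mGal
Δg_SB(B) = 981874.39 − 982256.28 + 0.3086×2059.3 − 0.04193×2.68×2059.3 = 22.20 mGal
Difference = 22.20 − (58.20) = -36.00 mGal

-36.0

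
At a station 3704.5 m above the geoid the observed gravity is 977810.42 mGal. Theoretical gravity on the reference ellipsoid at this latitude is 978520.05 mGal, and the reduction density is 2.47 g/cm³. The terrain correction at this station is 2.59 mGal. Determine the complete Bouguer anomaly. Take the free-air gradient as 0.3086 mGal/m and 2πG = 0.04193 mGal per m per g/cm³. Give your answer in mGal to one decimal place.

Free-air correction = 0.3086 × 3704.5 = 1143.21 mGal
Free-air anomaly = 977810.42 − 978520.05 + (1143.21) = 433.58 mGal
Bouguer slab correction = 0.04193 × 2.47 × 3704.5 = 383.66 mGal
Simple Bouguer anomaly = 433.58 − (383.66) = 49.92 mGal
Complete Bouguer anomaly = 49.92 + 2.59 = 52.51 mGal

52.5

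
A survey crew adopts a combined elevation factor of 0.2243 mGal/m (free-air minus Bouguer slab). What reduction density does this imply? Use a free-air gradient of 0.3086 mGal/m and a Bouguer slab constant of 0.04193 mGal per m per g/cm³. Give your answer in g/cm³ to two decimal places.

2.01

0.2243 = 0.3086 − 0.04193 × ρ
ρ = (0.3086 − 0.2243) / 0.04193 = 2.01 g/cm³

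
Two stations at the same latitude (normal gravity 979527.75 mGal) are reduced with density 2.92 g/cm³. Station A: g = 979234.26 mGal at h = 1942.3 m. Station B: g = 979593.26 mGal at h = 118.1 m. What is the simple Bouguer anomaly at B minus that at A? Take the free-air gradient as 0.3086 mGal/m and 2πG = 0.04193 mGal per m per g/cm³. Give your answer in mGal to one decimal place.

19.4

Δg_SB(A) = 979234.26 − 979527.75 + 0.3086×1942.3 − 0.04193×2.92×1942.3 = 68.10 mGal
Δg_SB(B) = 979593.26 − 979527.75 + 0.3086×118.1 − 0.04193×2.92×118.1 = 87.50 mGal
Difference = 87.50 − (68.10) = 19.40 mGal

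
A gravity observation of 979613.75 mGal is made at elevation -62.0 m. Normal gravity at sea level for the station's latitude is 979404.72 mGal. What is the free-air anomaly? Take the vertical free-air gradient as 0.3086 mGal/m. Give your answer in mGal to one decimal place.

189.9

Free-air correction = 0.3086 × -62.0 = -19.13 mGal
Free-air anomaly = 979613.75 − 979404.72 + (-19.13) = 189.90 mGal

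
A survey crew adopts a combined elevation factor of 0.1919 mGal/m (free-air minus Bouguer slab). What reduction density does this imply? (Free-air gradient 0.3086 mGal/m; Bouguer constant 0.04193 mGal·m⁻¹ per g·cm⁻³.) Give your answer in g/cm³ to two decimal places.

2.78

0.1919 = 0.3086 − 0.04193 × ρ
ρ = (0.3086 − 0.1919) / 0.04193 = 2.78 g/cm³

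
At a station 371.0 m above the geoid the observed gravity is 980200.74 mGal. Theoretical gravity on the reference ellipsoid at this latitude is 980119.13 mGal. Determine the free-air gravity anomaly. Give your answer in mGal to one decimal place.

Free-air correction = 0.3086 × 371.0 = 114.49 mGal
Free-air anomaly = 980200.74 − 980119.13 + (114.49) = 196.10 mGal

196.1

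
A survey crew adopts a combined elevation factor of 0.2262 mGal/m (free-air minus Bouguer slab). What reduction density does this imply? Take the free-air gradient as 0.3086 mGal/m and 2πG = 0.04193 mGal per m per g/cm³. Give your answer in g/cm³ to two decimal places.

1.97

0.2262 = 0.3086 − 0.04193 × ρ
ρ = (0.3086 − 0.2262) / 0.04193 = 1.97 g/cm³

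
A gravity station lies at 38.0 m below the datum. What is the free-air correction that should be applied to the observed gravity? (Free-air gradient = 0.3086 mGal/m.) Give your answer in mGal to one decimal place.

-11.7

Free-air correction = 0.3086 × -38.0 = -11.7 mGal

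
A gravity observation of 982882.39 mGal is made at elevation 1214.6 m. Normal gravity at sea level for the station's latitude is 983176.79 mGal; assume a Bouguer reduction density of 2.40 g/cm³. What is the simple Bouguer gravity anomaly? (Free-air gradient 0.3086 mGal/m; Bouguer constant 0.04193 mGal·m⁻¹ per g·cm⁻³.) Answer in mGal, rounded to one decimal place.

Free-air correction = 0.3086 × 1214.6 = 374.83 mGal
Free-air anomaly = 982882.39 − 983176.79 + (374.83) = 80.43 mGal
Bouguer slab correction = 0.04193 × 2.40 × 1214.6 = 122.23 mGal
Simple Bouguer anomaly = 80.43 − (122.23) = -41.80 mGal

-41.8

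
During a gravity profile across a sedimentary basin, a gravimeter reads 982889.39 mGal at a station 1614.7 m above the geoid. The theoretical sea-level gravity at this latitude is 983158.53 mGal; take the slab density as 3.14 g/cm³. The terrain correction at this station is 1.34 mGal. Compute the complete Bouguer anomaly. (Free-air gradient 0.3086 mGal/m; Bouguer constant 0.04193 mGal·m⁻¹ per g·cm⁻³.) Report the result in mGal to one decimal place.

17.9

Free-air correction = 0.3086 × 1614.7 = 498.30 mGal
Free-air anomaly = 982889.39 − 983158.53 + (498.30) = 229.16 mGal
Bouguer slab correction = 0.04193 × 3.14 × 1614.7 = 212.59 mGal
Simple Bouguer anomaly = 229.16 − (212.59) = 16.57 mGal
Complete Bouguer anomaly = 16.57 + 1.34 = 17.91 mGal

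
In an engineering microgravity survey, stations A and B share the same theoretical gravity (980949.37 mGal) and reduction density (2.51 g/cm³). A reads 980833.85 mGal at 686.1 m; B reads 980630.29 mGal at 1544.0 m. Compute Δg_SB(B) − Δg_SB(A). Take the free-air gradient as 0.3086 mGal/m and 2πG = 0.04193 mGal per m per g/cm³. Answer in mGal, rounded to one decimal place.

Δg_SB(A) = 980833.85 − 980949.37 + 0.3086×686.1 − 0.04193×2.51×686.1 = 24.00 mGal
Δg_SB(B) = 980630.29 − 980949.37 + 0.3086×1544.0 − 0.04193×2.51×1544.0 = -5.10 mGal
Difference = -5.10 − (24.00) = -29.10 mGal

-29.1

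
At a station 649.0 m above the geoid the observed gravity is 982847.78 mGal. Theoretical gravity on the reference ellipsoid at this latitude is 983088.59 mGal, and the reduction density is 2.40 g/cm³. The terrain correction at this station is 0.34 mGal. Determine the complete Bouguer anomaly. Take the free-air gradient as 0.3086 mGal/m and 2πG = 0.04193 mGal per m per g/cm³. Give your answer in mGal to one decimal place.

-105.5

Free-air correction = 0.3086 × 649.0 = 200.28 mGal
Free-air anomaly = 982847.78 − 983088.59 + (200.28) = -40.53 mGal
Bouguer slab correction = 0.04193 × 2.40 × 649.0 = 65.31 mGal
Simple Bouguer anomaly = -40.53 − (65.31) = -105.84 mGal
Complete Bouguer anomaly = -105.84 + 0.34 = -105.50 mGal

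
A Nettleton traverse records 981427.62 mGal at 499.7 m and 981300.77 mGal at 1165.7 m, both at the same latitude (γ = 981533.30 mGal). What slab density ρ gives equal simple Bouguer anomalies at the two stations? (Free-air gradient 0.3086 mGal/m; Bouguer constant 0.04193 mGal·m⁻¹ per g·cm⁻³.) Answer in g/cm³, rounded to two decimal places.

2.82

Δg_obs = 981300.77 − 981427.62 = -126.85 mGal over Δh = 1165.7 − 499.7 = 666.0 m
Equal Bouguer anomalies ⇒ Δg_obs + (0.3086 − 0.04193ρ)·Δh = 0
0.3086 − 0.04193ρ = −Δg_obs/Δh = 0.19047
ρ = (0.3086 − 0.19047) / 0.04193 = 2.82 g/cm³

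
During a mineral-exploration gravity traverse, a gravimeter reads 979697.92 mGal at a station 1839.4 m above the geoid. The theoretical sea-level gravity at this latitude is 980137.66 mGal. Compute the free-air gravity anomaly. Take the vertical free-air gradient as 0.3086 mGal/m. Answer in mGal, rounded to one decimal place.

127.9

Free-air correction = 0.3086 × 1839.4 = 567.64 mGal
Free-air anomaly = 979697.92 − 980137.66 + (567.64) = 127.90 mGal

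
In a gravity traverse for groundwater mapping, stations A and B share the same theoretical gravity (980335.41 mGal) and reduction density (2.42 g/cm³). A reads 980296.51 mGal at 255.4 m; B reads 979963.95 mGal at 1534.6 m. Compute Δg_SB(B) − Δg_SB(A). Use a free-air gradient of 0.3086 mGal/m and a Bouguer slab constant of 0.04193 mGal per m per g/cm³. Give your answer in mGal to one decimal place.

Δg_SB(A) = 980296.51 − 980335.41 + 0.3086×255.4 − 0.04193×2.42×255.4 = 14.00 mGal
Δg_SB(B) = 979963.95 − 980335.41 + 0.3086×1534.6 − 0.04193×2.42×1534.6 = -53.60 mGal
Difference = -53.60 − (14.00) = -67.60 mGal

-67.6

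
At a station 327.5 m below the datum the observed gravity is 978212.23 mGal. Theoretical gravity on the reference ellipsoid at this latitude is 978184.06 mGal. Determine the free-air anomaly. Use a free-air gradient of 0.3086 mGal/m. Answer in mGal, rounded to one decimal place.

-72.9

Free-air correction = 0.3086 × -327.5 = -101.07 mGal
Free-air anomaly = 978212.23 − 978184.06 + (-101.07) = -72.90 mGal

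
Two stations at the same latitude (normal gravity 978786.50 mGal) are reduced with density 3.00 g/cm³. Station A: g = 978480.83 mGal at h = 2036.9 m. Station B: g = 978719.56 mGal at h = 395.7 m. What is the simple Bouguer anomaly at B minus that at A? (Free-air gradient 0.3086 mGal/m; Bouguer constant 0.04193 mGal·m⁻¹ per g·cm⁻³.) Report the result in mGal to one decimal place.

Δg_SB(A) = 978480.83 − 978786.50 + 0.3086×2036.9 − 0.04193×3.00×2036.9 = 66.70 mGal
Δg_SB(B) = 978719.56 − 978786.50 + 0.3086×395.7 − 0.04193×3.00×395.7 = 5.40 mGal
Difference = 5.40 − (66.70) = -61.30 mGal

-61.3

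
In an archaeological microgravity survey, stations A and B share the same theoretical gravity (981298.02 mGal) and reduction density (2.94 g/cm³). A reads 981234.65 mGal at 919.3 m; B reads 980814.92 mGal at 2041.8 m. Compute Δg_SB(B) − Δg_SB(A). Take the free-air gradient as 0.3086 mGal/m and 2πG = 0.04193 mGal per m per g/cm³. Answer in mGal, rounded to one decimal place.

-211.7

Δg_SB(A) = 981234.65 − 981298.02 + 0.3086×919.3 − 0.04193×2.94×919.3 = 107.00 mGal
Δg_SB(B) = 980814.92 − 981298.02 + 0.3086×2041.8 − 0.04193×2.94×2041.8 = -104.70 mGal
Difference = -104.70 − (107.00) = -211.70 mGal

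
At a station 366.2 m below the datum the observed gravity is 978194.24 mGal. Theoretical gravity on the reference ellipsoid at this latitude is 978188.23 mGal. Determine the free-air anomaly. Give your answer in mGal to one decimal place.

Free-air correction = 0.3086 × -366.2 = -113.01 mGal
Free-air anomaly = 978194.24 − 978188.23 + (-113.01) = -107.00 mGal

-107.0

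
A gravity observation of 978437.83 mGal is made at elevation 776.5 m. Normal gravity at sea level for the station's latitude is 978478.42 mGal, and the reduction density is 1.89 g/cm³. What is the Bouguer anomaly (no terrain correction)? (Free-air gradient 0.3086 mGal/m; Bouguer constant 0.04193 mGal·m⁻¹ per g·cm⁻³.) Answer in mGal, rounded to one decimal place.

137.5

Free-air correction = 0.3086 × 776.5 = 239.63 mGal
Free-air anomaly = 978437.83 − 978478.42 + (239.63) = 199.04 mGal
Bouguer slab correction = 0.04193 × 1.89 × 776.5 = 61.54 mGal
Simple Bouguer anomaly = 199.04 − (61.54) = 137.50 mGal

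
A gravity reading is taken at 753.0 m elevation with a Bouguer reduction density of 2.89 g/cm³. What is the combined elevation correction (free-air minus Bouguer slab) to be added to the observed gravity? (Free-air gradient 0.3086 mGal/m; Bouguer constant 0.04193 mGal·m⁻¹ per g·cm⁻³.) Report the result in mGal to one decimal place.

141.1

Combined gradient = 0.3086 − 0.04193 × 2.89 = 0.1874223 mGal/m
Combined elevation correction = 0.1874223 × 753.0 = 141.1 mGal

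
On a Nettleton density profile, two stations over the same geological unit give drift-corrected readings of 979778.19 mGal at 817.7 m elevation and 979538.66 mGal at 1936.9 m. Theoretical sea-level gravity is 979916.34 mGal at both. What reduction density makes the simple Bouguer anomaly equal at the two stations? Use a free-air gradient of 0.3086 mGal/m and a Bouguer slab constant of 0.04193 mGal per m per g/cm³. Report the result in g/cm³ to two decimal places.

2.26

Δg_obs = 979538.66 − 979778.19 = -239.53 mGal over Δh = 1936.9 − 817.7 = 1119.2 m
Equal Bouguer anomalies ⇒ Δg_obs + (0.3086 − 0.04193ρ)·Δh = 0
0.3086 − 0.04193ρ = −Δg_obs/Δh = 0.21402
ρ = (0.3086 − 0.21402) / 0.04193 = 2.26 g/cm³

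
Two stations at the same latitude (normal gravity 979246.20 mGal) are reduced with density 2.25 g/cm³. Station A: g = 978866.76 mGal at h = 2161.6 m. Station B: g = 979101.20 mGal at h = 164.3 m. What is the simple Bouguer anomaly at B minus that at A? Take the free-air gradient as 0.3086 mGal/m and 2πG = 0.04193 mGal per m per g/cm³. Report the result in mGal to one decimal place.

-193.5

Δg_SB(A) = 978866.76 − 979246.20 + 0.3086×2161.6 − 0.04193×2.25×2161.6 = 83.70 mGal
Δg_SB(B) = 979101.20 − 979246.20 + 0.3086×164.3 − 0.04193×2.25×164.3 = -109.80 mGal
Difference = -109.80 − (83.70) = -193.50 mGal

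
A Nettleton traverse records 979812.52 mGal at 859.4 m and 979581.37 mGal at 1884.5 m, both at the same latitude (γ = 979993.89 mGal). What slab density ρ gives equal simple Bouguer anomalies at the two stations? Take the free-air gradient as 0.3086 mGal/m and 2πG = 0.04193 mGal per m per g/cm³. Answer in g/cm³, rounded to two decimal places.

Δg_obs = 979581.37 − 979812.52 = -231.15 mGal over Δh = 1884.5 − 859.4 = 1025.1 m
Equal Bouguer anomalies ⇒ Δg_obs + (0.3086 − 0.04193ρ)·Δh = 0
0.3086 − 0.04193ρ = −Δg_obs/Δh = 0.22549
ρ = (0.3086 − 0.22549) / 0.04193 = 1.98 g/cm³

1.98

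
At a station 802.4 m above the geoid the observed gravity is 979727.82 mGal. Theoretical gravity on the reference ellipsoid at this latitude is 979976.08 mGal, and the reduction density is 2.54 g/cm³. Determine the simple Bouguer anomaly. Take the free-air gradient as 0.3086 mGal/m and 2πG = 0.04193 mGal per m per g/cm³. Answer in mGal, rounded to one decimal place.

Free-air correction = 0.3086 × 802.4 = 247.62 mGal
Free-air anomaly = 979727.82 − 979976.08 + (247.62) = -0.64 mGal
Bouguer slab correction = 0.04193 × 2.54 × 802.4 = 85.46 mGal
Simple Bouguer anomaly = -0.64 − (85.46) = -86.10 mGal

-86.1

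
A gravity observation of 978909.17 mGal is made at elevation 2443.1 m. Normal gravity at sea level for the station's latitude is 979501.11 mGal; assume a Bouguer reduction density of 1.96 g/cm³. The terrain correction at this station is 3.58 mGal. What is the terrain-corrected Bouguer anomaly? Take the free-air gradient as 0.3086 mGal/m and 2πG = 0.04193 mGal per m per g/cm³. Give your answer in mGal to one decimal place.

Free-air correction = 0.3086 × 2443.1 = 753.94 mGal
Free-air anomaly = 978909.17 − 979501.11 + (753.94) = 162.00 mGal
Bouguer slab correction = 0.04193 × 1.96 × 2443.1 = 200.78 mGal
Simple Bouguer anomaly = 162.00 − (200.78) = -38.78 mGal
Complete Bouguer anomaly = -38.78 + 3.58 = -35.20 mGal

-35.2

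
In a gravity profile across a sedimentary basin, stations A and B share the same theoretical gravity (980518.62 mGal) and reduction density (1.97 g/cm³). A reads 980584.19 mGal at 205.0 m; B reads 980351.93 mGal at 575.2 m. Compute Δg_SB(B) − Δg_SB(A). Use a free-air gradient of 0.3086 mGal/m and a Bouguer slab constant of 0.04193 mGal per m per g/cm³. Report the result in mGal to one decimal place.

-148.6

Δg_SB(A) = 980584.19 − 980518.62 + 0.3086×205.0 − 0.04193×1.97×205.0 = 111.90 mGal
Δg_SB(B) = 980351.93 − 980518.62 + 0.3086×575.2 − 0.04193×1.97×575.2 = -36.70 mGal
Difference = -36.70 − (111.90) = -148.60 mGal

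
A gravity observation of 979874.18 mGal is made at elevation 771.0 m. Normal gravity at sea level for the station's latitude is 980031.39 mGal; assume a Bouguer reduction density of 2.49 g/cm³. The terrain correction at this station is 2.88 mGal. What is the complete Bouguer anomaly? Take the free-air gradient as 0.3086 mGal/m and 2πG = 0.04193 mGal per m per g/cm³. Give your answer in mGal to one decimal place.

Free-air correction = 0.3086 × 771.0 = 237.93 mGal
Free-air anomaly = 979874.18 − 980031.39 + (237.93) = 80.72 mGal
Bouguer slab correction = 0.04193 × 2.49 × 771.0 = 80.50 mGal
Simple Bouguer anomaly = 80.72 − (80.50) = 0.22 mGal
Complete Bouguer anomaly = 0.22 + 2.88 = 3.10 mGal

3.1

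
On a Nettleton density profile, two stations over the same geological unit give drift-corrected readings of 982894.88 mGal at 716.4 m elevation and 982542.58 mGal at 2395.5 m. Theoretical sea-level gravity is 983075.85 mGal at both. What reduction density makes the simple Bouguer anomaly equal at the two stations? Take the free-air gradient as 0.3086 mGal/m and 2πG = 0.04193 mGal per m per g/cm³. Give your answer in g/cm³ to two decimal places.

Δg_obs = 982542.58 − 982894.88 = -352.30 mGal over Δh = 2395.5 − 716.4 = 1679.1 m
Equal Bouguer anomalies ⇒ Δg_obs + (0.3086 − 0.04193ρ)·Δh = 0
0.3086 − 0.04193ρ = −Δg_obs/Δh = 0.20981
ρ = (0.3086 − 0.20981) / 0.04193 = 2.36 g/cm³

2.36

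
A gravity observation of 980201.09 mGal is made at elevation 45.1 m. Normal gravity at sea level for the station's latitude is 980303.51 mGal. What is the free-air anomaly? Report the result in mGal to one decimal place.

Free-air correction = 0.3086 × 45.1 = 13.92 mGal
Free-air anomaly = 980201.09 − 980303.51 + (13.92) = -88.50 mGal

-88.5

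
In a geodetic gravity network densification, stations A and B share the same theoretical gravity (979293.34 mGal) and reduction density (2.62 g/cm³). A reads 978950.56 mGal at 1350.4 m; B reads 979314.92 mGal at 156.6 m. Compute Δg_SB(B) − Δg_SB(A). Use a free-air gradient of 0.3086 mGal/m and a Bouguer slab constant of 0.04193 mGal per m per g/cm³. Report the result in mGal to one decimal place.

127.1

Δg_SB(A) = 978950.56 − 979293.34 + 0.3086×1350.4 − 0.04193×2.62×1350.4 = -74.40 mGal
Δg_SB(B) = 979314.92 − 979293.34 + 0.3086×156.6 − 0.04193×2.62×156.6 = 52.70 mGal
Difference = 52.70 − (-74.40) = 127.10 mGal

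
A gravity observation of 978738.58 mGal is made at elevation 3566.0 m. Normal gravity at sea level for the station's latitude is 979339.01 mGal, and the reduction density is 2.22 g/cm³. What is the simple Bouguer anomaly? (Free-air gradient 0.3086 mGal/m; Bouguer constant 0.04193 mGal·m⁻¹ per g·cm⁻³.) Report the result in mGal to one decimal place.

Free-air correction = 0.3086 × 3566.0 = 1100.47 mGal
Free-air anomaly = 978738.58 − 979339.01 + (1100.47) = 500.04 mGal
Bouguer slab correction = 0.04193 × 2.22 × 3566.0 = 331.94 mGal
Simple Bouguer anomaly = 500.04 − (331.94) = 168.10 mGal

168.1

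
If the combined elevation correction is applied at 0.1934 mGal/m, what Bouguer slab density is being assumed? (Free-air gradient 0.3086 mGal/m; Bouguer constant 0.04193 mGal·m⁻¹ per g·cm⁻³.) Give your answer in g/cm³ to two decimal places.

2.75

0.1934 = 0.3086 − 0.04193 × ρ
ρ = (0.3086 − 0.1934) / 0.04193 = 2.75 g/cm³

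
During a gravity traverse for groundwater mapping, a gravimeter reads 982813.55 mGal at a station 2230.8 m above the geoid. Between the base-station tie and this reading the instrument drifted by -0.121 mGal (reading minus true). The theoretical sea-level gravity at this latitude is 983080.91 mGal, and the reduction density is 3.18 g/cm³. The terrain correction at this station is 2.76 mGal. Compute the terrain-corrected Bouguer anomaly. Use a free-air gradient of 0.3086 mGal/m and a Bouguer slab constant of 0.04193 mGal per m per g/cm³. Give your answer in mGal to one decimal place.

126.5

Drift-corrected reading = 982813.55 − (-0.121) = 982813.671 mGal
Free-air correction = 0.3086 × 2230.8 = 688.42 mGal
Free-air anomaly = 982813.671 − 983080.91 + (688.42) = 421.181 mGal
Bouguer slab correction = 0.04193 × 3.18 × 2230.8 = 297.45 mGal
Simple Bouguer anomaly = 421.181 − (297.45) = 123.731 mGal
Complete Bouguer anomaly = 123.731 + 2.76 = 126.491 mGal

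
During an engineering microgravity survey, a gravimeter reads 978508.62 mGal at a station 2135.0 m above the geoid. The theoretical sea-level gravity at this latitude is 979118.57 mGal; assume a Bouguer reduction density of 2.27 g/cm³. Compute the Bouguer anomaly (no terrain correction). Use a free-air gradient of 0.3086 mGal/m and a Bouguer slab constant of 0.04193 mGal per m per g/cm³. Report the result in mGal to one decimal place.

Free-air correction = 0.3086 × 2135.0 = 658.86 mGal
Free-air anomaly = 978508.62 − 979118.57 + (658.86) = 48.91 mGal
Bouguer slab correction = 0.04193 × 2.27 × 2135.0 = 203.21 mGal
Simple Bouguer anomaly = 48.91 − (203.21) = -154.30 mGal

-154.3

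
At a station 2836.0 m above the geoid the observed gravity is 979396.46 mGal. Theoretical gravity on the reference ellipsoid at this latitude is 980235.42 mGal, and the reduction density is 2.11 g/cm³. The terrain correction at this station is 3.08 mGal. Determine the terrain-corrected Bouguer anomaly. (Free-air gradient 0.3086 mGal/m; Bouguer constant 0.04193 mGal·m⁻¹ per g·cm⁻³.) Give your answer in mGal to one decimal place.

Free-air correction = 0.3086 × 2836.0 = 875.19 mGal
Free-air anomaly = 979396.46 − 980235.42 + (875.19) = 36.23 mGal
Bouguer slab correction = 0.04193 × 2.11 × 2836.0 = 250.91 mGal
Simple Bouguer anomaly = 36.23 − (250.91) = -214.68 mGal
Complete Bouguer anomaly = -214.68 + 3.08 = -211.60 mGal

-211.6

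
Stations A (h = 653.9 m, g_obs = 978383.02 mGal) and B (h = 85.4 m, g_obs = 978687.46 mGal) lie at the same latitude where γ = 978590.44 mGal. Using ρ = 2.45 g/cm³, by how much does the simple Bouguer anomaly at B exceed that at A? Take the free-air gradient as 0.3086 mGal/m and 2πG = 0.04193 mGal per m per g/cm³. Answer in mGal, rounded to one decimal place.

Δg_SB(A) = 978383.02 − 978590.44 + 0.3086×653.9 − 0.04193×2.45×653.9 = -72.80 mGal
Δg_SB(B) = 978687.46 − 978590.44 + 0.3086×85.4 − 0.04193×2.45×85.4 = 114.60 mGal
Difference = 114.60 − (-72.80) = 187.40 mGal

187.4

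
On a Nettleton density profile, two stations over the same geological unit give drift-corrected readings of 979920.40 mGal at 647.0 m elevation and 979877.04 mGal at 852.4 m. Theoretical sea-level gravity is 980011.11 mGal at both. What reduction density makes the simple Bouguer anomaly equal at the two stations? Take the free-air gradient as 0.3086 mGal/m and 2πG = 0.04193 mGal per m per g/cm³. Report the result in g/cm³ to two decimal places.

2.33

Δg_obs = 979877.04 − 979920.40 = -43.36 mGal over Δh = 852.4 − 647.0 = 205.4 m
Equal Bouguer anomalies ⇒ Δg_obs + (0.3086 − 0.04193ρ)·Δh = 0
0.3086 − 0.04193ρ = −Δg_obs/Δh = 0.21110
ρ = (0.3086 − 0.21110) / 0.04193 = 2.33 g/cm³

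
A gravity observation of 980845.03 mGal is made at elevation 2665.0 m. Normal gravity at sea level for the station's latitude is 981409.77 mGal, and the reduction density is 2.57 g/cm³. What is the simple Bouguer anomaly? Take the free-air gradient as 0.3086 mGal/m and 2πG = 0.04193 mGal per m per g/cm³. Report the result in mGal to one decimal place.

Free-air correction = 0.3086 × 2665.0 = 822.42 mGal
Free-air anomaly = 980845.03 − 981409.77 + (822.42) = 257.68 mGal
Bouguer slab correction = 0.04193 × 2.57 × 2665.0 = 287.18 mGal
Simple Bouguer anomaly = 257.68 − (287.18) = -29.50 mGal

-29.5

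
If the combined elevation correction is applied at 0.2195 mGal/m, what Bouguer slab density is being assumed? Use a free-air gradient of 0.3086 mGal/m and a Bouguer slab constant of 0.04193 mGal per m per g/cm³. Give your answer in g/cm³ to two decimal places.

2.12

0.2195 = 0.3086 − 0.04193 × ρ
ρ = (0.3086 − 0.2195) / 0.04193 = 2.12 g/cm³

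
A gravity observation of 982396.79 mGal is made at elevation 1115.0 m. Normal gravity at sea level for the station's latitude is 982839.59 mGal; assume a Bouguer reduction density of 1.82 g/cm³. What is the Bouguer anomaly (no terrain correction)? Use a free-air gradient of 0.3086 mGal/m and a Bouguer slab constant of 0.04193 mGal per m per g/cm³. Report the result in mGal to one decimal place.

Free-air correction = 0.3086 × 1115.0 = 344.09 mGal
Free-air anomaly = 982396.79 − 982839.59 + (344.09) = -98.71 mGal
Bouguer slab correction = 0.04193 × 1.82 × 1115.0 = 85.09 mGal
Simple Bouguer anomaly = -98.71 − (85.09) = -183.80 mGal

-183.8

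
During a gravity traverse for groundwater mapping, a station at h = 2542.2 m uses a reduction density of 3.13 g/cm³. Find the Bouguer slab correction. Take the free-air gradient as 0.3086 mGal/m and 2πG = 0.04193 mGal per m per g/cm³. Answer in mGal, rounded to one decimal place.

Bouguer slab correction = 0.04193 × 3.13 × 2542.2 = 333.6 mGal

333.6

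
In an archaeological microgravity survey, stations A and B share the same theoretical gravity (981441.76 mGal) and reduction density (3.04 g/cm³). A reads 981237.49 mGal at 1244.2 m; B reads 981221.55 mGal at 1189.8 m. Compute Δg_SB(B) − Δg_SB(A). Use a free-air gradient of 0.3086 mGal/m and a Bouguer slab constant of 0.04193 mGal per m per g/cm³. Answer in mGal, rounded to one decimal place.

Δg_SB(A) = 981237.49 − 981441.76 + 0.3086×1244.2 − 0.04193×3.04×1244.2 = 21.10 mGal
Δg_SB(B) = 981221.55 − 981441.76 + 0.3086×1189.8 − 0.04193×3.04×1189.8 = -4.70 mGal
Difference = -4.70 − (21.10) = -25.80 mGal

-25.8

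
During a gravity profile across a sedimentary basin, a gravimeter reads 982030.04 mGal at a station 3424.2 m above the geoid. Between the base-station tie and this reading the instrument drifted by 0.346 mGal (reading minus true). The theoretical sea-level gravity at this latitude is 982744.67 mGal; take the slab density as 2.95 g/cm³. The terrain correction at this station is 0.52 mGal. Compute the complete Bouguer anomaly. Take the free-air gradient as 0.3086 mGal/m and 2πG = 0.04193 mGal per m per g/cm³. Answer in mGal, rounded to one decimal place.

Drift-corrected reading = 982030.04 − (0.346) = 982029.694 mGal
Free-air correction = 0.3086 × 3424.2 = 1056.71 mGal
Free-air anomaly = 982029.694 − 982744.67 + (1056.71) = 341.734 mGal
Bouguer slab correction = 0.04193 × 2.95 × 3424.2 = 423.55 mGal
Simple Bouguer anomaly = 341.734 − (423.55) = -81.816 mGal
Complete Bouguer anomaly = -81.816 + 0.52 = -81.296 mGal

-81.3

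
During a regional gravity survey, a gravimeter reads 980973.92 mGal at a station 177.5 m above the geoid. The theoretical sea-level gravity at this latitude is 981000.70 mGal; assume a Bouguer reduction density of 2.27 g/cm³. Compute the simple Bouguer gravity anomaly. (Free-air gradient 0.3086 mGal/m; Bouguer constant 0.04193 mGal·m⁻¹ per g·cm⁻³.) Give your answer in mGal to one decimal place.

Free-air correction = 0.3086 × 177.5 = 54.78 mGal
Free-air anomaly = 980973.92 − 981000.70 + (54.78) = 28.00 mGal
Bouguer slab correction = 0.04193 × 2.27 × 177.5 = 16.89 mGal
Simple Bouguer anomaly = 28.00 − (16.89) = 11.11 mGal

11.1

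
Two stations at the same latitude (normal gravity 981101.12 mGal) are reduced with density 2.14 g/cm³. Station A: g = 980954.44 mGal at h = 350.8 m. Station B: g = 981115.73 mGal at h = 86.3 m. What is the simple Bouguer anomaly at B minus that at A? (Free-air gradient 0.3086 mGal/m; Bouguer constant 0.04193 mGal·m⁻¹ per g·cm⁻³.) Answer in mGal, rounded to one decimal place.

103.4

Δg_SB(A) = 980954.44 − 981101.12 + 0.3086×350.8 − 0.04193×2.14×350.8 = -69.90 mGal
Δg_SB(B) = 981115.73 − 981101.12 + 0.3086×86.3 − 0.04193×2.14×86.3 = 33.50 mGal
Difference = 33.50 − (-69.90) = 103.40 mGal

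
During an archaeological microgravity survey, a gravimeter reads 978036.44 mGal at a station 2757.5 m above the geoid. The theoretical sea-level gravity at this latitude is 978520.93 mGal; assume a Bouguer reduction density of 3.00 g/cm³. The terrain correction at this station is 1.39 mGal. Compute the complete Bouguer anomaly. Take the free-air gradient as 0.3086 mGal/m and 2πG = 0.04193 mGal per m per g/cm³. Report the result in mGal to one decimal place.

Free-air correction = 0.3086 × 2757.5 = 850.96 mGal
Free-air anomaly = 978036.44 − 978520.93 + (850.96) = 366.47 mGal
Bouguer slab correction = 0.04193 × 3.00 × 2757.5 = 346.87 mGal
Simple Bouguer anomaly = 366.47 − (346.87) = 19.60 mGal
Complete Bouguer anomaly = 19.60 + 1.39 = 20.99 mGal

21.0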